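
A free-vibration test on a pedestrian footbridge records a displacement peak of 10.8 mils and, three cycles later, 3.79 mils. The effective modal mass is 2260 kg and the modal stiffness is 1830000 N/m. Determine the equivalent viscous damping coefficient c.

7130 N·s/m

Logarithmic decrement δ = (1/n)·ln(x₀/x_n) = (1/3)·ln(10.8/3.79) = (1/3)·ln(2.850) = 0.3491.
ζ = δ/√(4π² + δ²) = 0.3491/√(39.48 + 0.122) = 0.3491/6.293 = 0.05547.
c = ζ · 2√(km) = 0.05547 × 2√(1830000 × 2260) = 0.05547 × 128600 = 7134 N·s/m.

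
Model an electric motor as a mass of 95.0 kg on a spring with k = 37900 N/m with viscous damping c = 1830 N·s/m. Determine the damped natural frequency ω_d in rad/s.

ω_n = √(k/m) = √(37900/95.0) = 19.97 rad/s.
Critical damping c_c = 2√(k·m) = 2√(37900 × 95.0) = 3795 N·s/m, so ζ = c/c_c = 1830/3795 = 0.4822.
ω_d = ω_n√(1 − ζ²) = 19.97 × √(1 − 0.233) = 17.50 rad/s.

17.5 rad/s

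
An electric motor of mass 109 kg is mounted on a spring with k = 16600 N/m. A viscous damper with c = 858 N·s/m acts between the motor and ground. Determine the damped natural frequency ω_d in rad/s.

11.7 rad/s

ω_n = √(k/m) = √(16600/109) = 12.34 rad/s.
Critical damping c_c = 2√(k·m) = 2√(16600 × 109) = 2690 N·s/m, so ζ = c/c_c = 858/2690 = 0.3189.
ω_d = ω_n√(1 − ζ²) = 12.34 × √(1 − 0.102) = 11.70 rad/s.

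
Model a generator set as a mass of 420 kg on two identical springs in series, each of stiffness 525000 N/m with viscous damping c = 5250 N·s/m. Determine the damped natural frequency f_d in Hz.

Series springs: 1/k_eq = 2/525000, so k_eq = 525000/2 = 262500 N/m.
ω_n = √(k_eq/m) = √(262500/420) = 25.00 rad/s.
Critical damping c_c = 2√(k_eq·m) = 2√(262500 × 420) = 21000 N·s/m, so ζ = c/c_c = 5250/21000 = 0.2500.
ω_d = ω_n√(1 − ζ²) = 25.00 × √(1 − 0.0625) = 24.21 rad/s.
f_d = ω_d/(2π) = 3.853 Hz.

3.85 Hz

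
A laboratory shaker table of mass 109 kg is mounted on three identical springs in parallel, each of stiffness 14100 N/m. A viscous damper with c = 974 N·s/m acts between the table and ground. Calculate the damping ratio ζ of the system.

0.227

Parallel springs add: k_eq = 3 × 14100 = 42300 N/m.
ω_n = √(k_eq/m) = √(42300/109) = 19.70 rad/s.
Critical damping c_c = 2√(k_eq·m) = 2√(42300 × 109) = 4295 N·s/m, so ζ = c/c_c = 974/4295 = 0.2268.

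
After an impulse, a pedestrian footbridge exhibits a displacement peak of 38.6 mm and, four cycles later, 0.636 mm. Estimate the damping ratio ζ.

0.161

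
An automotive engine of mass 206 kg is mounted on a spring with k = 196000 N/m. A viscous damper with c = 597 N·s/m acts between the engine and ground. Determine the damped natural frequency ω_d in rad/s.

30.8 rad/s

ω_n = √(k/m) = √(196000/206) = 30.85 rad/s.
Critical damping c_c = 2√(k·m) = 2√(196000 × 206) = 12710 N·s/m, so ζ = c/c_c = 597/12710 = 0.04698.
ω_d = ω_n√(1 − ζ²) = 30.85 × √(1 − 0.00221) = 30.81 rad/s.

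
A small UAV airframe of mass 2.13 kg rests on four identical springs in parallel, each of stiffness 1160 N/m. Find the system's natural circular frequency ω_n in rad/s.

Parallel springs add: k_eq = 4 × 1160 = 4640 N/m.
ω_n = √(k_eq/m) = √(4640/2.13) = √2178 = 46.67 rad/s.

46.7 rad/s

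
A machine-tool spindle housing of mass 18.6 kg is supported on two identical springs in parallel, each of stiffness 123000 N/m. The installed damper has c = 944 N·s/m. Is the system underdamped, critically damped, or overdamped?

underdamped

Parallel springs add: k_eq = 2 × 123000 = 246000 N/m.
c_c = 2√(k_eq·m) = 4278 N·s/m; ζ = c/c_c = 944/4278 = 0.221.
Since ζ < 1 the system is underdamped.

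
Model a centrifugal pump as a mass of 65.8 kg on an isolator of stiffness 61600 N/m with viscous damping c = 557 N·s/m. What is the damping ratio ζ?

0.138

ω_n = √(k/m) = √(61600/65.8) = 30.60 rad/s.
Critical damping c_c = 2√(k·m) = 2√(61600 × 65.8) = 4027 N·s/m, so ζ = c/c_c = 557/4027 = 0.1383.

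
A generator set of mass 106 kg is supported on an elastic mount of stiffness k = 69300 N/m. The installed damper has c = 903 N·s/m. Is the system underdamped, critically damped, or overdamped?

underdamped

c_c = 2√(k·m) = 5421 N·s/m; ζ = c/c_c = 903/5421 = 0.167.
Since ζ < 1 the system is underdamped.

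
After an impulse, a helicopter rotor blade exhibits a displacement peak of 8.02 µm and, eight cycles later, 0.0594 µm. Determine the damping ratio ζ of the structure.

0.0971

Logarithmic decrement δ = (1/n)·ln(x₀/x_n) = (1/8)·ln(8.02/0.0594) = (1/8)·ln(135.0) = 0.6132.
ζ = δ/√(4π² + δ²) = 0.6132/√(39.48 + 0.376) = 0.6132/6.313 = 0.09713.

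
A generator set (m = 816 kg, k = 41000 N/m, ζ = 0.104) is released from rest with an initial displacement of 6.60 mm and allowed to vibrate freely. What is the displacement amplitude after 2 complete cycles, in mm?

1.77 mm

Logarithmic decrement δ = 2πζ/√(1 − ζ²) = 2π × 0.1040/√(1 − 0.0108) = 0.6570.
After n cycles, x_n/x₀ = e^(−nδ), so x_2 = 6.60 × e^(−2 × 0.6570) = 6.60 × 0.2687 = 1.774 mm.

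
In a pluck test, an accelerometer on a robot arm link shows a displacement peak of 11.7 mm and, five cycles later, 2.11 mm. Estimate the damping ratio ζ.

0.0544

Logarithmic decrement δ = (1/n)·ln(x₀/x_n) = (1/5)·ln(11.7/2.11) = (1/5)·ln(5.545) = 0.3426.
ζ = δ/√(4π² + δ²) = 0.3426/√(39.48 + 0.117) = 0.3426/6.293 = 0.05444.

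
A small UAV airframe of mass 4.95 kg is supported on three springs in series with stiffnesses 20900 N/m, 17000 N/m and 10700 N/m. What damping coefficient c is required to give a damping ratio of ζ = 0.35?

110 N·s/m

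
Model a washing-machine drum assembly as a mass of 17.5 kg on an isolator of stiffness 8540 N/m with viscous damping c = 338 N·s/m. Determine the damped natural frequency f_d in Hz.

ω_n = √(k/m) = √(8540/17.5) = 22.09 rad/s.
Critical damping c_c = 2√(k·m) = 2√(8540 × 17.5) = 773.2 N·s/m, so ζ = c/c_c = 338/773.2 = 0.4372.
ω_d = ω_n√(1 − ζ²) = 22.09 × √(1 − 0.191) = 19.87 rad/s.
f_d = ω_d/(2π) = 3.162 Hz.

3.16 Hz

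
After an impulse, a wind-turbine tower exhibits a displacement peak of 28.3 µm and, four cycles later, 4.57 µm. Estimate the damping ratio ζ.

0.0724

Logarithmic decrement δ = (1/n)·ln(x₀/x_n) = (1/4)·ln(28.3/4.57) = (1/4)·ln(6.193) = 0.4558.
ζ = δ/√(4π² + δ²) = 0.4558/√(39.48 + 0.208) = 0.4558/6.300 = 0.07236.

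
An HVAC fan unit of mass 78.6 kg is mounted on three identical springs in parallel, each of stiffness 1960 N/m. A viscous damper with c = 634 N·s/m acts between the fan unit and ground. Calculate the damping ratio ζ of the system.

Parallel springs add: k_eq = 3 × 1960 = 5880 N/m.
ω_n = √(k_eq/m) = √(5880/78.6) = 8.649 rad/s.
Critical damping c_c = 2√(k_eq·m) = 2√(5880 × 78.6) = 1360 N·s/m, so ζ = c/c_c = 634/1360 = 0.4663.

0.466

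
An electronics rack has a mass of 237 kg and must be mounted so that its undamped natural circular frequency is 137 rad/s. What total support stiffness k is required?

k = m·ω_n² = 237 × 137.0² = 237 × 18770 = 4448000 N/m.

4450000 N/m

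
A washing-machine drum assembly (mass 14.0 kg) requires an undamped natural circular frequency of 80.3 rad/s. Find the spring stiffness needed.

k = m·ω_n² = 14.0 × 80.30² = 14.0 × 6448 = 90270 N/m.

90300 N/m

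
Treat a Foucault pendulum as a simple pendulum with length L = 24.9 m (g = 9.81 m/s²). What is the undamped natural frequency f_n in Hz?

0.0999 Hz

For a simple pendulum ω_n = √(g/L) = √(9.81/24.9) = √0.3940 = 0.6277 rad/s.
f_n = ω_n/(2π) = 0.6277/6.283 = 0.09990 Hz.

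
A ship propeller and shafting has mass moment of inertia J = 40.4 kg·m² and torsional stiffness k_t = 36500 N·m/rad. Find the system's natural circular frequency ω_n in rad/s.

30.1 rad/s

ω_n = √(k_t/J) = √(36500/40.4) = √903.5 = 30.06 rad/s.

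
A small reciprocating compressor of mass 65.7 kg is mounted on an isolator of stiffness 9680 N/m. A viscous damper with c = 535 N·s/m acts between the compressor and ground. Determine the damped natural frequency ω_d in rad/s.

11.4 rad/s

ω_n = √(k/m) = √(9680/65.7) = 12.14 rad/s.
Critical damping c_c = 2√(k·m) = 2√(9680 × 65.7) = 1595 N·s/m, so ζ = c/c_c = 535/1595 = 0.3354.
ω_d = ω_n√(1 − ζ²) = 12.14 × √(1 − 0.113) = 11.43 rad/s.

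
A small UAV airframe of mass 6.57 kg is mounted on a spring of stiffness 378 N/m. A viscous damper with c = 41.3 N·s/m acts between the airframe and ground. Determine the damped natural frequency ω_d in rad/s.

ω_n = √(k/m) = √(378.0/6.57) = 7.585 rad/s.
Critical damping c_c = 2√(k·m) = 2√(378.0 × 6.57) = 99.67 N·s/m, so ζ = c/c_c = 41.3/99.67 = 0.4144.
ω_d = ω_n√(1 − ζ²) = 7.585 × √(1 − 0.172) = 6.903 rad/s.

6.90 rad/s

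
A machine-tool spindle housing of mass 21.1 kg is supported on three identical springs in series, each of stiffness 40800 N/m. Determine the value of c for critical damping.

Series springs: 1/k_eq = 3/40800, so k_eq = 40800/3 = 13600 N/m.
c_c = 2√(k_eq·m) = 2√(13600 × 21.1) = 2 × 535.7 = 1071 N·s/m.

1070 N·s/m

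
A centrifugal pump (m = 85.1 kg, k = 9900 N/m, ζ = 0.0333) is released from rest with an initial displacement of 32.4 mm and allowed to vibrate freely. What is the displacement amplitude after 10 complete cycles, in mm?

3.99 mm

Logarithmic decrement δ = 2πζ/√(1 − ζ²) = 2π × 0.03330/√(1 − 0.00111) = 0.2093.
After n cycles, x_n/x₀ = e^(−nδ), so x_10 = 32.4 × e^(−10 × 0.2093) = 32.4 × 0.1233 = 3.994 mm.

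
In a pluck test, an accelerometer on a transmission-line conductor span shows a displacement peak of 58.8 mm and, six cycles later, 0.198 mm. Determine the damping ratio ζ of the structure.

Logarithmic decrement δ = (1/n)·ln(x₀/x_n) = (1/6)·ln(58.8/0.198) = (1/6)·ln(297.0) = 0.9489.
ζ = δ/√(4π² + δ²) = 0.9489/√(39.48 + 0.900) = 0.9489/6.354 = 0.1493.

0.149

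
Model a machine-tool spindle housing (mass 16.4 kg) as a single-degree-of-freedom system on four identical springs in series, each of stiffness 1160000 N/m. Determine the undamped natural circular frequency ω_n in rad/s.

133 rad/s

Series springs: 1/k_eq = 4/1160000, so k_eq = 1160000/4 = 290000 N/m.
ω_n = √(k_eq/m) = √(290000/16.4) = √17680 = 133.0 rad/s.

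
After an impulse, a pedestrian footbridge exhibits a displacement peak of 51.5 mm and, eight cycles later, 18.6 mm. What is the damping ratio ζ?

Logarithmic decrement δ = (1/n)·ln(x₀/x_n) = (1/8)·ln(51.5/18.6) = (1/8)·ln(2.769) = 0.1273.
ζ = δ/√(4π² + δ²) = 0.1273/√(39.48 + 0.0162) = 0.1273/6.284 = 0.02026.

0.0203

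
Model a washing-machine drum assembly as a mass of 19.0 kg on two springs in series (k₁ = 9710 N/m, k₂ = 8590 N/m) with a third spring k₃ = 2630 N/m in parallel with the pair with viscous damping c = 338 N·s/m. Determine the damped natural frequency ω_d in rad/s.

Series pair: k_s = k₁k₂/(k₁+k₂) = (9710)(8590)/(9710 + 8590) = 4558 N/m. In parallel with k₃: k_eq = 4558 + 2630 = 7188 N/m.
ω_n = √(k_eq/m) = √(7188/19.0) = 19.45 rad/s.
Critical damping c_c = 2√(k_eq·m) = 2√(7188 × 19.0) = 739.1 N·s/m, so ζ = c/c_c = 338/739.1 = 0.4573.
ω_d = ω_n√(1 − ζ²) = 19.45 × √(1 − 0.209) = 17.30 rad/s.

17.3 rad/s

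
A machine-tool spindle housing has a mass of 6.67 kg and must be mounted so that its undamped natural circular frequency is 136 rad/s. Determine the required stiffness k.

123000 N/m

k = m·ω_n² = 6.67 × 136.0² = 6.67 × 18500 = 123400 N/m.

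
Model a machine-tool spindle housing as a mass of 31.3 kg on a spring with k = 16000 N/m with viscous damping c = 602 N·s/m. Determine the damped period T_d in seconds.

0.307 s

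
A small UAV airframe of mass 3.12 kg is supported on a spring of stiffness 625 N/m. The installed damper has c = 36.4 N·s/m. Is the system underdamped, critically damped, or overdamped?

underdamped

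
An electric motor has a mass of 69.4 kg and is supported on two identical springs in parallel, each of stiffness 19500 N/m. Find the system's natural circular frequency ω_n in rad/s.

Parallel springs add: k_eq = 2 × 19500 = 39000 N/m.
ω_n = √(k_eq/m) = √(39000/69.4) = √562.0 = 23.71 rad/s.

23.7 rad/s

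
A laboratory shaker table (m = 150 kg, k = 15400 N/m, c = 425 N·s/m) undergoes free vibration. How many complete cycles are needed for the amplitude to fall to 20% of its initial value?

2 cycles

ζ = c/(2√(km)) = 425/(2√(15400 × 150)) = 425/3040 = 0.1398.
Logarithmic decrement δ = 2πζ/√(1 − ζ²) = 2π × 0.1398/√(1 − 0.0195) = 0.8872.
x_n/x₀ = e^(−nδ) ≤ 0.2; take ln: n ≥ ln(1/0.2)/δ = 1.609/0.8872 = 1.814.
So 2 complete cycles are required.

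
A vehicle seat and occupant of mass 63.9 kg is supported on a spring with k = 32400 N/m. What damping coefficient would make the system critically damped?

2880 N·s/m

c_c = 2√(k·m) = 2√(32400 × 63.9) = 2 × 1439 = 2878 N·s/m.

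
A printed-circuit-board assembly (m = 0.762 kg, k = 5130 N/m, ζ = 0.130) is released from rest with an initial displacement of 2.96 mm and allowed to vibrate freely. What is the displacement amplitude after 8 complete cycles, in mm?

0.00407 mm

Logarithmic decrement δ = 2πζ/√(1 − ζ²) = 2π × 0.1300/√(1 − 0.0169) = 0.8238.
After n cycles, x_n/x₀ = e^(−nδ), so x_8 = 2.96 × e^(−8 × 0.8238) = 2.96 × 0.001373 = 0.004065 mm.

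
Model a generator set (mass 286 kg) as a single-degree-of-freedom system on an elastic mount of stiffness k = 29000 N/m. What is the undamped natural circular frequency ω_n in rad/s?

10.1 rad/s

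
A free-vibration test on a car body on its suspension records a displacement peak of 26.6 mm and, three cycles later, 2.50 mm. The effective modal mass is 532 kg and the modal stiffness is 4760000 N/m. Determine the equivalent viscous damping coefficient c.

12500 N·s/m

Logarithmic decrement δ = (1/n)·ln(x₀/x_n) = (1/3)·ln(26.6/2.50) = (1/3)·ln(10.64) = 0.7882.
ζ = δ/√(4π² + δ²) = 0.7882/√(39.48 + 0.621) = 0.7882/6.332 = 0.1245.
c = ζ · 2√(km) = 0.1245 × 2√(4760000 × 532) = 0.1245 × 100600 = 12530 N·s/m.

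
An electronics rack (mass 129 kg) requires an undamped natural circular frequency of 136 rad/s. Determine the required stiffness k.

2390000 N/m

k = m·ω_n² = 129 × 136.0² = 129 × 18500 = 2386000 N/m.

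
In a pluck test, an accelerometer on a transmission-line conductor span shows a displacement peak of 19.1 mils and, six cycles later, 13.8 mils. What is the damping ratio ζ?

Logarithmic decrement δ = (1/n)·ln(x₀/x_n) = (1/6)·ln(19.1/13.8) = (1/6)·ln(1.384) = 0.05417.
ζ = δ/√(4π² + δ²) = 0.05417/√(39.48 + 0.00293) = 0.05417/6.283 = 0.008621.

0.00862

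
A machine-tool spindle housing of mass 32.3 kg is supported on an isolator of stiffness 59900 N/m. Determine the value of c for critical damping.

2780 N·s/m

c_c = 2√(k·m) = 2√(59900 × 32.3) = 2 × 1391 = 2782 N·s/m.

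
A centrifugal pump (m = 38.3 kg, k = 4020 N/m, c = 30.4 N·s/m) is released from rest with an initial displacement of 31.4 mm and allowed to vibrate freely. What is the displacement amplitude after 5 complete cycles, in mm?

ζ = c/(2√(km)) = 30.4/(2√(4020 × 38.3)) = 30.4/784.8 = 0.03874.
Logarithmic decrement δ = 2πζ/√(1 − ζ²) = 2π × 0.03874/√(1 − 0.00150) = 0.2436.
After n cycles, x_n/x₀ = e^(−nδ), so x_5 = 31.4 × e^(−5 × 0.2436) = 31.4 × 0.2959 = 9.290 mm.

9.29 mm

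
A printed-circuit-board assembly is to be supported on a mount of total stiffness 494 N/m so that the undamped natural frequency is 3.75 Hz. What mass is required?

ω_n = 2πf_n = 2π × 3.75 = 23.56 rad/s.
m = k/ω_n² = 494/23.56² = 494/555.2 = 0.8898 kg.

0.890 kg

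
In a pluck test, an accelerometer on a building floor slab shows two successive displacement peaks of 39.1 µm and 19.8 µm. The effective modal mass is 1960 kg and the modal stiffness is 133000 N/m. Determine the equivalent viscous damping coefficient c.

Logarithmic decrement δ = (1/n)·ln(x₀/x_n) = (1/1)·ln(39.1/19.8) = (1/1)·ln(1.975) = 0.6804.
ζ = δ/√(4π² + δ²) = 0.6804/√(39.48 + 0.463) = 0.6804/6.320 = 0.1077.
c = ζ · 2√(km) = 0.1077 × 2√(133000 × 1960) = 0.1077 × 32290 = 3477 N·s/m.

3480 N·s/m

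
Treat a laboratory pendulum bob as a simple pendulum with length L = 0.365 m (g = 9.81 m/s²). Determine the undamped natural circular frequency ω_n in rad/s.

5.18 rad/s

For a simple pendulum ω_n = √(g/L) = √(9.81/0.365) = √26.88 = 5.184 rad/s.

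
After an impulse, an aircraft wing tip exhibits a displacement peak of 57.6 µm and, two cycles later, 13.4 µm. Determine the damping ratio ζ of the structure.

0.115

Logarithmic decrement δ = (1/n)·ln(x₀/x_n) = (1/2)·ln(57.6/13.4) = (1/2)·ln(4.299) = 0.7291.
ζ = δ/√(4π² + δ²) = 0.7291/√(39.48 + 0.532) = 0.7291/6.325 = 0.1153.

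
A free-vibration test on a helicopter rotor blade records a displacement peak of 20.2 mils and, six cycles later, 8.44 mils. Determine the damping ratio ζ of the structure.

0.0231

Logarithmic decrement δ = (1/n)·ln(x₀/x_n) = (1/6)·ln(20.2/8.44) = (1/6)·ln(2.393) = 0.1455.
ζ = δ/√(4π² + δ²) = 0.1455/√(39.48 + 0.0212) = 0.1455/6.285 = 0.02314.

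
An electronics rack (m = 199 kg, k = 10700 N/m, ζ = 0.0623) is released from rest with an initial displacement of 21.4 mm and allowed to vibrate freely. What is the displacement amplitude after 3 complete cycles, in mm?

6.60 mm

Logarithmic decrement δ = 2πζ/√(1 − ζ²) = 2π × 0.06230/√(1 − 0.00388) = 0.3922.
After n cycles, x_n/x₀ = e^(−nδ), so x_3 = 21.4 × e^(−3 × 0.3922) = 21.4 × 0.3083 = 6.598 mm.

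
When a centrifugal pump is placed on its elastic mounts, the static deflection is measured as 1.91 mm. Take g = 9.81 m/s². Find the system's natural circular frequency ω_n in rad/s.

ω_n = √(g/δ_st) = √(9.81/0.00191) = √5136 = 71.67 rad/s.

71.7 rad/s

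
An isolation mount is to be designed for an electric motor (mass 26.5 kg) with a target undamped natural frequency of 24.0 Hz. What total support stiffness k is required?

603000 N/m

ω_n = 2πf_n = 2π × 24.0 = 150.8 rad/s.
k = m·ω_n² = 26.5 × 150.8² = 26.5 × 22740 = 602600 N/m.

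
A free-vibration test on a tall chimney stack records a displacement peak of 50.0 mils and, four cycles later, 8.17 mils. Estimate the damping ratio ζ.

0.0719

Logarithmic decrement δ = (1/n)·ln(x₀/x_n) = (1/4)·ln(50.0/8.17) = (1/4)·ln(6.120) = 0.4529.
ζ = δ/√(4π² + δ²) = 0.4529/√(39.48 + 0.205) = 0.4529/6.299 = 0.07189.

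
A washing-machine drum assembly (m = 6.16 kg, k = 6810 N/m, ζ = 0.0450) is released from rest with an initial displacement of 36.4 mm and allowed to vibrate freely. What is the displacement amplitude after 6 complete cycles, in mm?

Logarithmic decrement δ = 2πζ/√(1 − ζ²) = 2π × 0.04500/√(1 − 0.00202) = 0.2830.
After n cycles, x_n/x₀ = e^(−nδ), so x_6 = 36.4 × e^(−6 × 0.2830) = 36.4 × 0.1830 = 6.662 mm.

6.66 mm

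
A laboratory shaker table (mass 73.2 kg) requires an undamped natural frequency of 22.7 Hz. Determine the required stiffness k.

ω_n = 2πf_n = 2π × 22.7 = 142.6 rad/s.
k = m·ω_n² = 73.2 × 142.6² = 73.2 × 20340 = 1489000 N/m.

1490000 N/m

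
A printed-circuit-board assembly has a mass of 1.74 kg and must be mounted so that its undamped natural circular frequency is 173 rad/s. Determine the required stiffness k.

52100 N/m

k = m·ω_n² = 1.74 × 173.0² = 1.74 × 29930 = 52080 N/m.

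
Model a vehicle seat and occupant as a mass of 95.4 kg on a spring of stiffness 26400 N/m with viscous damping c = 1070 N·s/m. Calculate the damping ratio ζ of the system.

ω_n = √(k/m) = √(26400/95.4) = 16.64 rad/s.
Critical damping c_c = 2√(k·m) = 2√(26400 × 95.4) = 3174 N·s/m, so ζ = c/c_c = 1070/3174 = 0.3371.

0.337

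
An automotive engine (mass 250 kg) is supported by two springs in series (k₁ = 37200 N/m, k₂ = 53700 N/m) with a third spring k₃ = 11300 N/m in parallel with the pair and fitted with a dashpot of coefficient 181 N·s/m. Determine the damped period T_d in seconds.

0.545 s

Series pair: k_s = k₁k₂/(k₁+k₂) = (37200)(53700)/(37200 + 53700) = 21980 N/m. In parallel with k₃: k_eq = 21980 + 11300 = 33280 N/m.
ω_n = √(k_eq/m) = √(33280/250) = 11.54 rad/s.
Critical damping c_c = 2√(k_eq·m) = 2√(33280 × 250) = 5769 N·s/m, so ζ = c/c_c = 181/5769 = 0.03138.
ω_d = ω_n√(1 − ζ²) = 11.54 × √(1 − 0.000985) = 11.53 rad/s.
T_d = 2π/ω_d = 0.5449 s.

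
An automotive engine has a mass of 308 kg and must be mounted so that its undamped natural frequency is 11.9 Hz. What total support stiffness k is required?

1720000 N/m

ω_n = 2πf_n = 2π × 11.9 = 74.77 rad/s.
k = m·ω_n² = 308 × 74.77² = 308 × 5591 = 1722000 N/m.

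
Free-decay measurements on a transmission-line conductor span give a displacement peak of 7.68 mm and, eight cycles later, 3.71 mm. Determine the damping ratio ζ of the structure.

Logarithmic decrement δ = (1/n)·ln(x₀/x_n) = (1/8)·ln(7.68/3.71) = (1/8)·ln(2.070) = 0.09095.
ζ = δ/√(4π² + δ²) = 0.09095/√(39.48 + 0.00827) = 0.09095/6.284 = 0.01447.

0.0145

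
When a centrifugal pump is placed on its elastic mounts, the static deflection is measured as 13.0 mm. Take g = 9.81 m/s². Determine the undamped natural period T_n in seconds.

0.229 s

ω_n = √(g/δ_st) = √(9.81/0.0130) = √754.6 = 27.47 rad/s.
T_n = 2π/ω_n = 6.283/27.47 = 0.2287 s.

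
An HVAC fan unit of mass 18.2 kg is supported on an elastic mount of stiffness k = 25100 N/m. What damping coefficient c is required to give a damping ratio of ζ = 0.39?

527 N·s/m

c_c = 2√(k·m) = 2√(25100 × 18.2) = 1352 N·s/m.
c = ζ·c_c = 0.39 × 1352 = 527.2 N·s/m.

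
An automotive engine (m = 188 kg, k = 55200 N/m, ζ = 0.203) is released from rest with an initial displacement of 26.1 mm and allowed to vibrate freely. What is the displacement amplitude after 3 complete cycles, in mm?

0.524 mm

Logarithmic decrement δ = 2πζ/√(1 − ζ²) = 2π × 0.2030/√(1 − 0.0412) = 1.303.
After n cycles, x_n/x₀ = e^(−nδ), so x_3 = 26.1 × e^(−3 × 1.303) = 26.1 × 0.02008 = 0.5242 mm.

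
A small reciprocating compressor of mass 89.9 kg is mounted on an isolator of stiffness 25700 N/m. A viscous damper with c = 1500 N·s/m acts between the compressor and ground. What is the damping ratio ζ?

0.493

ω_n = √(k/m) = √(25700/89.9) = 16.91 rad/s.
Critical damping c_c = 2√(k·m) = 2√(25700 × 89.9) = 3040 N·s/m, so ζ = c/c_c = 1500/3040 = 0.4934.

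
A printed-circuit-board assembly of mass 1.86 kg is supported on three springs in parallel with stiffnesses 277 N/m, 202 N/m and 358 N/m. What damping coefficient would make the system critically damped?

78.9 N·s/m

Parallel springs add: k_eq = 277 + 202 + 358 = 837.0 N/m.
c_c = 2√(k_eq·m) = 2√(837.0 × 1.86) = 2 × 39.46 = 78.91 N·s/m.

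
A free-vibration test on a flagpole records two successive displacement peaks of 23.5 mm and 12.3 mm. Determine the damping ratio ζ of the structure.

0.102

Logarithmic decrement δ = (1/n)·ln(x₀/x_n) = (1/1)·ln(23.5/12.3) = (1/1)·ln(1.911) = 0.6474.
ζ = δ/√(4π² + δ²) = 0.6474/√(39.48 + 0.419) = 0.6474/6.316 = 0.1025.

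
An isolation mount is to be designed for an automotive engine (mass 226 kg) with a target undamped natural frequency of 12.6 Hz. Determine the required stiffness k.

1420000 N/m

ω_n = 2πf_n = 2π × 12.6 = 79.17 rad/s.
k = m·ω_n² = 226 × 79.17² = 226 × 6268 = 1416000 N/m.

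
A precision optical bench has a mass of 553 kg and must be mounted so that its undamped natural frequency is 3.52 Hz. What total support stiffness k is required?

271000 N/m

ω_n = 2πf_n = 2π × 3.52 = 22.12 rad/s.
k = m·ω_n² = 553 × 22.12² = 553 × 489.2 = 270500 N/m.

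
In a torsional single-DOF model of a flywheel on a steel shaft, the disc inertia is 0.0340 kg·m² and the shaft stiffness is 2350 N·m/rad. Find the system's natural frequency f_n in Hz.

41.8 Hz

ω_n = √(k_t/J) = √(2350/0.0340) = √69120 = 262.9 rad/s.
f_n = ω_n/(2π) = 262.9/6.283 = 41.84 Hz.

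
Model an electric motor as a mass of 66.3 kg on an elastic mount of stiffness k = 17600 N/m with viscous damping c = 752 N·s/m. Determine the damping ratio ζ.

ω_n = √(k/m) = √(17600/66.3) = 16.29 rad/s.
Critical damping c_c = 2√(k·m) = 2√(17600 × 66.3) = 2160 N·s/m, so ζ = c/c_c = 752/2160 = 0.3481.

0.348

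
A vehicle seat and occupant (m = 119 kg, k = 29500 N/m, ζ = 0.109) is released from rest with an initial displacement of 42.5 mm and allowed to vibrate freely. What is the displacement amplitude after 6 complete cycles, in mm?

0.681 mm

Logarithmic decrement δ = 2πζ/√(1 − ζ²) = 2π × 0.1090/√(1 − 0.0119) = 0.6890.
After n cycles, x_n/x₀ = e^(−nδ), so x_6 = 42.5 × e^(−6 × 0.6890) = 42.5 × 0.01602 = 0.6809 mm.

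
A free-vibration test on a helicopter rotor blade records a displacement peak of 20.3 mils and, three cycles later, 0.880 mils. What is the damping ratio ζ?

Logarithmic decrement δ = (1/n)·ln(x₀/x_n) = (1/3)·ln(20.3/0.880) = (1/3)·ln(23.07) = 1.046.
ζ = δ/√(4π² + δ²) = 1.046/√(39.48 + 1.09) = 1.046/6.370 = 0.1642.

0.164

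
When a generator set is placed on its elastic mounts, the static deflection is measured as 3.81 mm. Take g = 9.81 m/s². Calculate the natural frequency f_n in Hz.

8.08 Hz

ω_n = √(g/δ_st) = √(9.81/0.00381) = √2575 = 50.74 rad/s.
f_n = ω_n/(2π) = 50.74/6.283 = 8.076 Hz.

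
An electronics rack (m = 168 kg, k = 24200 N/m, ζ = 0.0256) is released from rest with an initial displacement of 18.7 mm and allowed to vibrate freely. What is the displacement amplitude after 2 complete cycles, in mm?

13.6 mm

Logarithmic decrement δ = 2πζ/√(1 − ζ²) = 2π × 0.02560/√(1 − 0.000655) = 0.1609.
After n cycles, x_n/x₀ = e^(−nδ), so x_2 = 18.7 × e^(−2 × 0.1609) = 18.7 × 0.7248 = 13.55 mm.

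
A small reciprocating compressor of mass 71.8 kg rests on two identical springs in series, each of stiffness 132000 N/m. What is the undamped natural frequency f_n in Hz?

Series springs: 1/k_eq = 2/132000, so k_eq = 132000/2 = 66000 N/m.
ω_n = √(k_eq/m) = √(66000/71.8) = √919.2 = 30.32 rad/s.
f_n = ω_n/(2π) = 30.32/6.283 = 4.825 Hz.

4.83 Hz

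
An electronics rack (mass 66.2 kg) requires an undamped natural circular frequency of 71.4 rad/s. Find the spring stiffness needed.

337000 N/m

k = m·ω_n² = 66.2 × 71.40² = 66.2 × 5098 = 337500 N/m.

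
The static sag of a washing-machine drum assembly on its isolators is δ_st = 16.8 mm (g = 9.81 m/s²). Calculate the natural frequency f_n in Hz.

ω_n = √(g/δ_st) = √(9.81/0.0168) = √583.9 = 24.16 rad/s.
f_n = ω_n/(2π) = 24.16/6.283 = 3.846 Hz.

3.85 Hz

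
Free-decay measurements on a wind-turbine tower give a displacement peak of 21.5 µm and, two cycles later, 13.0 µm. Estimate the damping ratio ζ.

0.0400

Logarithmic decrement δ = (1/n)·ln(x₀/x_n) = (1/2)·ln(21.5/13.0) = (1/2)·ln(1.654) = 0.2516.
ζ = δ/√(4π² + δ²) = 0.2516/√(39.48 + 0.0633) = 0.2516/6.288 = 0.04000.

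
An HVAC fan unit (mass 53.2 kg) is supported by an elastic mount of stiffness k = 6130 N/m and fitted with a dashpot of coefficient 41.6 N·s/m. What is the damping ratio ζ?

ω_n = √(k/m) = √(6130/53.2) = 10.73 rad/s.
Critical damping c_c = 2√(k·m) = 2√(6130 × 53.2) = 1142 N·s/m, so ζ = c/c_c = 41.6/1142 = 0.03642.

0.0364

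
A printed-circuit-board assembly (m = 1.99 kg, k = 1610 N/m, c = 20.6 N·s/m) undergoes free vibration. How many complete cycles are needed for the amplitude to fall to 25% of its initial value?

2 cycles

ζ = c/(2√(km)) = 20.6/(2√(1610 × 1.99)) = 20.6/113.2 = 0.1820.
Logarithmic decrement δ = 2πζ/√(1 − ζ²) = 2π × 0.1820/√(1 − 0.0331) = 1.163.
x_n/x₀ = e^(−nδ) ≤ 0.25; take ln: n ≥ ln(1/0.25)/δ = 1.386/1.163 = 1.192.
So 2 complete cycles are required.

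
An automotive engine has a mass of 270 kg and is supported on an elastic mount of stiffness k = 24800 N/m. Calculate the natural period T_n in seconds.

ω_n = √(k/m) = √(24800/270) = √91.85 = 9.584 rad/s.
T_n = 2π/ω_n = 6.283/9.584 = 0.6556 s.

0.656 s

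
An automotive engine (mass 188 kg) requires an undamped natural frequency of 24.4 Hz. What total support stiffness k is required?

4420000 N/m

ω_n = 2πf_n = 2π × 24.4 = 153.3 rad/s.
k = m·ω_n² = 188 × 153.3² = 188 × 23500 = 4419000 N/m.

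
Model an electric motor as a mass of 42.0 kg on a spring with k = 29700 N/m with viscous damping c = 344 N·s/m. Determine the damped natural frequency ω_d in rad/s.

ω_n = √(k/m) = √(29700/42.0) = 26.59 rad/s.
Critical damping c_c = 2√(k·m) = 2√(29700 × 42.0) = 2234 N·s/m, so ζ = c/c_c = 344/2234 = 0.1540.
ω_d = ω_n√(1 − ζ²) = 26.59 × √(1 − 0.0237) = 26.27 rad/s.

26.3 rad/s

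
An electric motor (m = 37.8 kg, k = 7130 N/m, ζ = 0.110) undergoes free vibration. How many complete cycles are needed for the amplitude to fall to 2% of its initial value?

Logarithmic decrement δ = 2πζ/√(1 − ζ²) = 2π × 0.1100/√(1 − 0.0121) = 0.6954.
x_n/x₀ = e^(−nδ) ≤ 0.02; take ln: n ≥ ln(1/0.02)/δ = 3.912/0.6954 = 5.626.
So 6 complete cycles are required.

6 cycles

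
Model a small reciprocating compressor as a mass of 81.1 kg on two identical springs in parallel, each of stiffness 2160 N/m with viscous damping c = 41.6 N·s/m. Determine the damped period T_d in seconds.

0.861 s

Parallel springs add: k_eq = 2 × 2160 = 4320 N/m.
ω_n = √(k_eq/m) = √(4320/81.1) = 7.298 rad/s.
Critical damping c_c = 2√(k_eq·m) = 2√(4320 × 81.1) = 1184 N·s/m, so ζ = c/c_c = 41.6/1184 = 0.03514.
ω_d = ω_n√(1 − ζ²) = 7.298 × √(1 − 0.00123) = 7.294 rad/s.
T_d = 2π/ω_d = 0.8614 s.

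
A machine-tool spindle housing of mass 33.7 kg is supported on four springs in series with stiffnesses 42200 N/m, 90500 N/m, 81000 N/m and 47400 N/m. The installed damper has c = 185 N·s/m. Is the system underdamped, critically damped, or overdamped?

underdamped

Series springs: 1/k_eq = 1/42200 + 1/90500 + 1/81000 + 1/47400 = 6.819×10^-5, so k_eq = 14670 N/m.
c_c = 2√(k_eq·m) = 1406 N·s/m; ζ = c/c_c = 185/1406 = 0.132.
Since ζ < 1 the system is underdamped.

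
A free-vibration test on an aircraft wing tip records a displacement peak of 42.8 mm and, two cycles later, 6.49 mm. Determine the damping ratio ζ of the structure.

Logarithmic decrement δ = (1/n)·ln(x₀/x_n) = (1/2)·ln(42.8/6.49) = (1/2)·ln(6.595) = 0.9431.
ζ = δ/√(4π² + δ²) = 0.9431/√(39.48 + 0.890) = 0.9431/6.354 = 0.1484.

0.148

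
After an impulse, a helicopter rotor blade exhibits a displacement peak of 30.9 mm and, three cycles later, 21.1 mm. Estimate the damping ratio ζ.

Logarithmic decrement δ = (1/n)·ln(x₀/x_n) = (1/3)·ln(30.9/21.1) = (1/3)·ln(1.464) = 0.1272.
ζ = δ/√(4π² + δ²) = 0.1272/√(39.48 + 0.0162) = 0.1272/6.284 = 0.02023.

0.0202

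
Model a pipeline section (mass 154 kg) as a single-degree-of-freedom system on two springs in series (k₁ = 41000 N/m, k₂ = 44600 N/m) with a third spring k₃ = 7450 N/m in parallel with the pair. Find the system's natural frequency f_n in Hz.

Series pair: k_s = k₁k₂/(k₁+k₂) = (41000)(44600)/(41000 + 44600) = 21360 N/m. In parallel with k₃: k_eq = 21360 + 7450 = 28810 N/m.
ω_n = √(k_eq/m) = √(28810/154) = √187.1 = 13.68 rad/s.
f_n = ω_n/(2π) = 13.68/6.283 = 2.177 Hz.

2.18 Hz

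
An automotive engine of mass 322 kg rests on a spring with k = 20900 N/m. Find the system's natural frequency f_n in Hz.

1.28 Hz

ω_n = √(k/m) = √(20900/322) = √64.91 = 8.056 rad/s.
f_n = ω_n/(2π) = 8.056/6.283 = 1.282 Hz.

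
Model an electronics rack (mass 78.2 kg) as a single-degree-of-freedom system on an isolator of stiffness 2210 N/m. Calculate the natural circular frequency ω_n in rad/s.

ω_n = √(k/m) = √(2210/78.2) = √28.26 = 5.316 rad/s.

5.32 rad/s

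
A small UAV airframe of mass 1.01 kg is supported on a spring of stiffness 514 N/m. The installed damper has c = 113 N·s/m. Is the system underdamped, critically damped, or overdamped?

c_c = 2√(k·m) = 45.57 N·s/m; ζ = c/c_c = 113/45.57 = 2.48.
Since ζ > 1 the system is overdamped.

overdamped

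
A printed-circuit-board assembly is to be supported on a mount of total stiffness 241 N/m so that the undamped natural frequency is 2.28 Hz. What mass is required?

1.17 kg

ω_n = 2πf_n = 2π × 2.28 = 14.33 rad/s.
m = k/ω_n² = 241/14.33² = 241/205.2 = 1.174 kg.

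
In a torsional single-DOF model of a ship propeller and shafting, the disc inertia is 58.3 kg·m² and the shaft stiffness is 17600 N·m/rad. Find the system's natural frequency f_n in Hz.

ω_n = √(k_t/J) = √(17600/58.3) = √301.9 = 17.37 rad/s.
f_n = ω_n/(2π) = 17.37/6.283 = 2.765 Hz.

2.77 Hz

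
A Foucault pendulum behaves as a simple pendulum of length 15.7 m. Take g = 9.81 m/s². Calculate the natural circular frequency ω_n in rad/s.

0.790 rad/s

For a simple pendulum ω_n = √(g/L) = √(9.81/15.7) = √0.6248 = 0.7905 rad/s.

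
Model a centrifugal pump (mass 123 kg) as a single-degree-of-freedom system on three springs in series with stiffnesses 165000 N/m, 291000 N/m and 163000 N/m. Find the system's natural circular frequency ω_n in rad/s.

22.8 rad/s

Series springs: 1/k_eq = 1/165000 + 1/291000 + 1/163000 = 1.563×10^-5, so k_eq = 63970 N/m.
ω_n = √(k_eq/m) = √(63970/123) = √520.1 = 22.81 rad/s.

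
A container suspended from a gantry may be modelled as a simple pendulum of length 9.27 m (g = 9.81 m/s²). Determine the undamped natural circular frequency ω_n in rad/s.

1.03 rad/s

For a simple pendulum ω_n = √(g/L) = √(9.81/9.27) = √1.058 = 1.029 rad/s.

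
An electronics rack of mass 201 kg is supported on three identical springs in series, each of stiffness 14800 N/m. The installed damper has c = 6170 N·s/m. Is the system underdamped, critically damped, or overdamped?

overdamped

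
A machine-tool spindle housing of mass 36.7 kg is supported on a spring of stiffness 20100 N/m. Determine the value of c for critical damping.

1720 N·s/m

c_c = 2√(k·m) = 2√(20100 × 36.7) = 2 × 858.9 = 1718 N·s/m.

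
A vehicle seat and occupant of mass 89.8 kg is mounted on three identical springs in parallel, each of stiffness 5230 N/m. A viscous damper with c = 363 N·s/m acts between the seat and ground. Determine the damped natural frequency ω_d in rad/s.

Parallel springs add: k_eq = 3 × 5230 = 15690 N/m.
ω_n = √(k_eq/m) = √(15690/89.8) = 13.22 rad/s.
Critical damping c_c = 2√(k_eq·m) = 2√(15690 × 89.8) = 2374 N·s/m, so ζ = c/c_c = 363/2374 = 0.1529.
ω_d = ω_n√(1 − ζ²) = 13.22 × √(1 − 0.0234) = 13.06 rad/s.

13.1 rad/s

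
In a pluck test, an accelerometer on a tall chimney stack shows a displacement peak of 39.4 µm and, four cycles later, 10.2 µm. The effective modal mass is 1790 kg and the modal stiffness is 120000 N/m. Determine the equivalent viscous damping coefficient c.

1570 N·s/m

Logarithmic decrement δ = (1/n)·ln(x₀/x_n) = (1/4)·ln(39.4/10.2) = (1/4)·ln(3.863) = 0.3378.
ζ = δ/√(4π² + δ²) = 0.3378/√(39.48 + 0.114) = 0.3378/6.292 = 0.05369.
c = ζ · 2√(km) = 0.05369 × 2√(120000 × 1790) = 0.05369 × 29310 = 1574 N·s/m.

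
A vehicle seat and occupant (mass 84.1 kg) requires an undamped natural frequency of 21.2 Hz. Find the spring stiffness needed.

1490000 N/m

ω_n = 2πf_n = 2π × 21.2 = 133.2 rad/s.
k = m·ω_n² = 84.1 × 133.2² = 84.1 × 17740 = 1492000 N/m.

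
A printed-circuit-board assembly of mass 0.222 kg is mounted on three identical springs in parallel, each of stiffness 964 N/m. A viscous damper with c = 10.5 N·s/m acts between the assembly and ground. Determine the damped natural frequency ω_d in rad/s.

Parallel springs add: k_eq = 3 × 964 = 2892 N/m.
ω_n = √(k_eq/m) = √(2892/0.222) = 114.1 rad/s.
Critical damping c_c = 2√(k_eq·m) = 2√(2892 × 0.222) = 50.68 N·s/m, so ζ = c/c_c = 10.5/50.68 = 0.2072.
ω_d = ω_n√(1 − ζ²) = 114.1 × √(1 − 0.0429) = 111.7 rad/s.

112 rad/s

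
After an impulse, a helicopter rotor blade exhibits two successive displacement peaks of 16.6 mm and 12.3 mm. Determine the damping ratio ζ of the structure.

0.0477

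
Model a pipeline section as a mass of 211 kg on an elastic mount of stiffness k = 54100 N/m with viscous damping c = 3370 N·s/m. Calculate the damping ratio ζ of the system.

0.499

ω_n = √(k/m) = √(54100/211) = 16.01 rad/s.
Critical damping c_c = 2√(k·m) = 2√(54100 × 211) = 6757 N·s/m, so ζ = c/c_c = 3370/6757 = 0.4987.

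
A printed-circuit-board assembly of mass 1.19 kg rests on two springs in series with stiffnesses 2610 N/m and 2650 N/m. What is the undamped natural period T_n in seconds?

Series springs: 1/k_eq = 1/2610 + 1/2650 = 0.0007605, so k_eq = 1315 N/m.
ω_n = √(k_eq/m) = √(1315/1.19) = √1105 = 33.24 rad/s.
T_n = 2π/ω_n = 6.283/33.24 = 0.1890 s.

0.189 s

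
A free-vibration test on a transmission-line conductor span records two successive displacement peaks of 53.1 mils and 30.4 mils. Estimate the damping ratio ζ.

0.0884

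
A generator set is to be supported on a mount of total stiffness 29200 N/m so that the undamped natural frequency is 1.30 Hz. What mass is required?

ω_n = 2πf_n = 2π × 1.30 = 8.168 rad/s.
m = k/ω_n² = 29200/8.168² = 29200/66.72 = 437.7 kg.

438 kg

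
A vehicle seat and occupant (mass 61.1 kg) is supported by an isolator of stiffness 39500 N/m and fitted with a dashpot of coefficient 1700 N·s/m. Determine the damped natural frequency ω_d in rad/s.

21.3 rad/s

ω_n = √(k/m) = √(39500/61.1) = 25.43 rad/s.
Critical damping c_c = 2√(k·m) = 2√(39500 × 61.1) = 3107 N·s/m, so ζ = c/c_c = 1700/3107 = 0.5471.
ω_d = ω_n√(1 − ζ²) = 25.43 × √(1 − 0.299) = 21.28 rad/s.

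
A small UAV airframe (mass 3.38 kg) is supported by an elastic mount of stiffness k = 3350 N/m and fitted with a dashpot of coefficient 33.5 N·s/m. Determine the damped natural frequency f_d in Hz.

4.95 Hz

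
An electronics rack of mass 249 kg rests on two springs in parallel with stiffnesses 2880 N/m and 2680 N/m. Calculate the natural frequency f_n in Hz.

0.752 Hz

Parallel springs add: k_eq = 2880 + 2680 = 5560 N/m.
ω_n = √(k_eq/m) = √(5560/249) = √22.33 = 4.725 rad/s.
f_n = ω_n/(2π) = 4.725/6.283 = 0.7521 Hz.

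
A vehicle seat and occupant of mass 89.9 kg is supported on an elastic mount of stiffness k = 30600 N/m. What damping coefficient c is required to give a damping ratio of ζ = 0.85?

c_c = 2√(k·m) = 2√(30600 × 89.9) = 3317 N·s/m.
c = ζ·c_c = 0.85 × 3317 = 2820 N·s/m.

2820 N·s/m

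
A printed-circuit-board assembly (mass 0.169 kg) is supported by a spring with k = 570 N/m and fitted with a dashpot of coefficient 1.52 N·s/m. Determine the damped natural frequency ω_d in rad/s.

57.9 rad/s

ω_n = √(k/m) = √(570.0/0.169) = 58.08 rad/s.
Critical damping c_c = 2√(k·m) = 2√(570.0 × 0.169) = 19.63 N·s/m, so ζ = c/c_c = 1.52/19.63 = 0.07743.
ω_d = ω_n√(1 − ζ²) = 58.08 × √(1 − 0.00600) = 57.90 rad/s.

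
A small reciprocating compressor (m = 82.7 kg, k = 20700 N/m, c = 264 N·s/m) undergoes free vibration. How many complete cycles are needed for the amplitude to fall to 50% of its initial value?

2 cycles

ζ = c/(2√(km)) = 264/(2√(20700 × 82.7)) = 264/2617 = 0.1009.
Logarithmic decrement δ = 2πζ/√(1 − ζ²) = 2π × 0.1009/√(1 − 0.0102) = 0.6371.
x_n/x₀ = e^(−nδ) ≤ 0.5; take ln: n ≥ ln(1/0.5)/δ = 0.6931/0.6371 = 1.088.
So 2 complete cycles are required.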